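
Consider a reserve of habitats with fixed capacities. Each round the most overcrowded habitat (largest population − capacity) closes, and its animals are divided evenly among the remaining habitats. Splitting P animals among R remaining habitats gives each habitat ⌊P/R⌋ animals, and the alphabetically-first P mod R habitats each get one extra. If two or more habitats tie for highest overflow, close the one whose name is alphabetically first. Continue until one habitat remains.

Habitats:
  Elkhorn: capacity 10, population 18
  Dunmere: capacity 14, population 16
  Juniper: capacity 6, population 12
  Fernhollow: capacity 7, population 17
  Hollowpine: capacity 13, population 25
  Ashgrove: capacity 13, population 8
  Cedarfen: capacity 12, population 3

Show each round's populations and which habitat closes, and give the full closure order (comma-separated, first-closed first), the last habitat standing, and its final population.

Round 1: Ashgrove=8 Cedarfen=3 Dunmere=16 Elkhorn=18 Fernhollow=17 Hollowpine=25 Juniper=12 → close Hollowpine (overflow 12)
  25÷6 = 4 each, +1 to first 1
Round 2: Ashgrove=13 Cedarfen=7 Dunmere=20 Elkhorn=22 Fernhollow=21 Juniper=16 → close Fernhollow (overflow 14)
  21÷5 = 4 each, +1 to first 1
Round 3: Ashgrove=18 Cedarfen=11 Dunmere=24 Elkhorn=26 Juniper=20 → close Elkhorn (overflow 16)
  26÷4 = 6 each, +1 to first 2
Round 4: Ashgrove=25 Cedarfen=18 Dunmere=30 Juniper=26 → close Juniper (overflow 20)
  26÷3 = 8 each, +1 to first 2
Round 5: Ashgrove=34 Cedarfen=27 Dunmere=38 → close Dunmere (overflow 24)
  38÷2 = 19 each, +1 to first 0
Round 6: Ashgrove=53 Cedarfen=46 → close Ashgrove (overflow 40)
  53÷1 = 53 each, +1 to first 0

Closure order: Hollowpine, Fernhollow, Elkhorn, Juniper, Dunmere, Ashgrove
Last habitat: Cedarfen with 99 animals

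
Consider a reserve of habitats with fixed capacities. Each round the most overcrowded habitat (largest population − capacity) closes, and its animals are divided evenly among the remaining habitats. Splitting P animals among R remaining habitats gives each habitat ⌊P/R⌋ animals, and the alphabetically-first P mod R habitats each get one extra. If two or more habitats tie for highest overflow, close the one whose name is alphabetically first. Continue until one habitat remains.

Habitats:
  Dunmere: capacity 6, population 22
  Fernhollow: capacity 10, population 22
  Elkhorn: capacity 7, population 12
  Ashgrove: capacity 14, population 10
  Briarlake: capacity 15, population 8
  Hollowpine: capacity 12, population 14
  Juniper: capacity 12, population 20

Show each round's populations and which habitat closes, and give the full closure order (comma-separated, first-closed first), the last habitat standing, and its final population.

Round 1: Ashgrove=10 Briarlake=8 Dunmere=22 Elkhorn=12 Fernhollow=22 Hollowpine=14 Juniper=20 → close Dunmere (overflow 16)
  22÷6 = 3 each, +1 to first 4
Round 2: Ashgrove=14 Briarlake=12 Elkhorn=16 Fernhollow=26 Hollowpine=17 Juniper=23 → close Fernhollow (overflow 16)
  26÷5 = 5 each, +1 to first 1
Round 3: Ashgrove=20 Briarlake=17 Elkhorn=21 Hollowpine=22 Juniper=28 → close Juniper (overflow 16)
  28÷4 = 7 each, +1 to first 0
Round 4: Ashgrove=27 Briarlake=24 Elkhorn=28 Hollowpine=29 → close Elkhorn (overflow 21)
  28÷3 = 9 each, +1 to first 1
Round 5: Ashgrove=37 Briarlake=33 Hollowpine=38 → close Hollowpine (overflow 26)
  38÷2 = 19 each, +1 to first 0
Round 6: Ashgrove=56 Briarlake=52 → close Ashgrove (overflow 42)
  56÷1 = 56 each, +1 to first 0

Closure order: Dunmere, Fernhollow, Juniper, Elkhorn, Hollowpine, Ashgrove
Last habitat: Briarlake with 108 animals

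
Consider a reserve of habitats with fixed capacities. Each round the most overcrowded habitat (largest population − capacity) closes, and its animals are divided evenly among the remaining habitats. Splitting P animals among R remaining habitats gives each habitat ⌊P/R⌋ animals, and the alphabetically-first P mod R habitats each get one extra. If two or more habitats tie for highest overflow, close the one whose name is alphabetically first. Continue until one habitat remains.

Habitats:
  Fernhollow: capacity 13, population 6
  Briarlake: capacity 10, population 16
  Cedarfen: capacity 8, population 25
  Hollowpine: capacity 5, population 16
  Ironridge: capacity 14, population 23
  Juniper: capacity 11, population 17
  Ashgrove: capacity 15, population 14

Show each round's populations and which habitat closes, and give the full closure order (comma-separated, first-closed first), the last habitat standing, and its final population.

Closure order: Cedarfen, Hollowpine, Ironridge, Briarlake, Juniper, Ashgrove
Last habitat: Fernhollow with 117 animals

Round 1: Ashgrove=14 Briarlake=16 Cedarfen=25 Fernhollow=6 Hollowpine=16 Ironridge=23 Juniper=17 → close Cedarfen (overflow 17)
  25÷6 = 4 each, +1 to first 1
Round 2: Ashgrove=19 Briarlake=20 Fernhollow=10 Hollowpine=20 Ironridge=27 Juniper=21 → close Hollowpine (overflow 15)
  20÷5 = 4 each, +1 to first 0
Round 3: Ashgrove=23 Briarlake=24 Fernhollow=14 Ironridge=31 Juniper=25 → close Ironridge (overflow 17)
  31÷4 = 7 each, +1 to first 3
Round 4: Ashgrove=31 Briarlake=32 Fernhollow=22 Juniper=32 → close Briarlake (overflow 22)
  32÷3 = 10 each, +1 to first 2
Round 5: Ashgrove=42 Fernhollow=33 Juniper=42 → close Juniper (overflow 31)
  42÷2 = 21 each, +1 to first 0
Round 6: Ashgrove=63 Fernhollow=54 → close Ashgrove (overflow 48)
  63÷1 = 63 each, +1 to first 0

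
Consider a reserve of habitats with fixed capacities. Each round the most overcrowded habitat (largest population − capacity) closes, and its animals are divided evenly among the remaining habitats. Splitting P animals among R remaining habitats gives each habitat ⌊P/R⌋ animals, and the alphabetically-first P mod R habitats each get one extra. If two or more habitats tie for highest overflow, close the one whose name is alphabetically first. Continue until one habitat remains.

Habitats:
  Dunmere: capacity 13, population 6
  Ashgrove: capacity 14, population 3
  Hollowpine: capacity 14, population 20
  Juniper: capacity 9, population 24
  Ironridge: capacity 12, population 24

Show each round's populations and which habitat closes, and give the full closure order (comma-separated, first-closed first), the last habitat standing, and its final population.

Round 1: Ashgrove=3 Dunmere=6 Hollowpine=20 Ironridge=24 Juniper=24 → close Juniper (overflow 15)
  24÷4 = 6 each, +1 to first 0
Round 2: Ashgrove=9 Dunmere=12 Hollowpine=26 Ironridge=30 → close Ironridge (overflow 18)
  30÷3 = 10 each, +1 to first 0
Round 3: Ashgrove=19 Dunmere=22 Hollowpine=36 → close Hollowpine (overflow 22)
  36÷2 = 18 each, +1 to first 0
Round 4: Ashgrove=37 Dunmere=40 → close Dunmere (overflow 27)
  40÷1 = 40 each, +1 to first 0

Closure order: Juniper, Ironridge, Hollowpine, Dunmere
Last habitat: Ashgrove with 77 animals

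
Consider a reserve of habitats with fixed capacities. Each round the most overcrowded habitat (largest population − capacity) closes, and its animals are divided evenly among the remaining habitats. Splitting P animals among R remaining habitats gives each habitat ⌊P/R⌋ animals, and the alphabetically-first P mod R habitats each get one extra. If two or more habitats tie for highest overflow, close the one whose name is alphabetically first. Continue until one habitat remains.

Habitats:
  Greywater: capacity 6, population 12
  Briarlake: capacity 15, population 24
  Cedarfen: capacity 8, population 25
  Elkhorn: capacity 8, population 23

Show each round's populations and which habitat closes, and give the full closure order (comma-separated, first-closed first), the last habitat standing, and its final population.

Closure order: Cedarfen, Elkhorn, Briarlake
Last habitat: Greywater with 84 animals

Round 1: Briarlake=24 Cedarfen=25 Elkhorn=23 Greywater=12 → close Cedarfen (overflow 17)
  25÷3 = 8 each, +1 to first 1
Round 2: Briarlake=33 Elkhorn=31 Greywater=20 → close Elkhorn (overflow 23)
  31÷2 = 15 each, +1 to first 1
Round 3: Briarlake=49 Greywater=35 → close Briarlake (overflow 34)
  49÷1 = 49 each, +1 to first 0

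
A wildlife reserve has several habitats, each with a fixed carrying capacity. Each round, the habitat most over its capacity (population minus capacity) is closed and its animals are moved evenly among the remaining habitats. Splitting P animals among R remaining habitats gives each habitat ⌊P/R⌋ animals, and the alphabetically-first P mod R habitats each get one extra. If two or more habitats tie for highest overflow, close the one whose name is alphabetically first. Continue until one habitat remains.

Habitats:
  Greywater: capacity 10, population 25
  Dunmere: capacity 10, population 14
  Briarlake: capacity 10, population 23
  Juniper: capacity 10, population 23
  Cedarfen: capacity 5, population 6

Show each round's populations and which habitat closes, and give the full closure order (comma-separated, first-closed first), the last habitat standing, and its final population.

Round 1: Briarlake=23 Cedarfen=6 Dunmere=14 Greywater=25 Juniper=23 → close Greywater (overflow 15)
  25÷4 = 6 each, +1 to first 1
Round 2: Briarlake=30 Cedarfen=12 Dunmere=20 Juniper=29 → close Briarlake (overflow 20)
  30÷3 = 10 each, +1 to first 0
Round 3: Cedarfen=22 Dunmere=30 Juniper=39 → close Juniper (overflow 29)
  39÷2 = 19 each, +1 to first 1
Round 4: Cedarfen=42 Dunmere=49 → close Dunmere (overflow 39)
  49÷1 = 49 each, +1 to first 0

Closure order: Greywater, Briarlake, Juniper, Dunmere
Last habitat: Cedarfen with 91 animals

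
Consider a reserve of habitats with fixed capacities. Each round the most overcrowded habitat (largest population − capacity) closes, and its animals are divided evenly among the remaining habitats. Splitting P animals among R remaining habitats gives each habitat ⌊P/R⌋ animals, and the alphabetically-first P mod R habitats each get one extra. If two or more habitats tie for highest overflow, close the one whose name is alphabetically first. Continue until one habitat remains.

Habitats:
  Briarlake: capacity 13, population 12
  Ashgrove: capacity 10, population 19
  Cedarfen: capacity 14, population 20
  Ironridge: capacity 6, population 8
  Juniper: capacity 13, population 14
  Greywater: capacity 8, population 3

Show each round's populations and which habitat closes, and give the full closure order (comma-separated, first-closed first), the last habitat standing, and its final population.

Closure order: Ashgrove, Cedarfen, Ironridge, Juniper, Briarlake
Last habitat: Greywater with 76 animals

Round 1: Ashgrove=19 Briarlake=12 Cedarfen=20 Greywater=3 Ironridge=8 Juniper=14 → close Ashgrove (overflow 9)
  19÷5 = 3 each, +1 to first 4
Round 2: Briarlake=16 Cedarfen=24 Greywater=7 Ironridge=12 Juniper=17 → close Cedarfen (overflow 10)
  24÷4 = 6 each, +1 to first 0
Round 3: Briarlake=22 Greywater=13 Ironridge=18 Juniper=23 → close Ironridge (overflow 12)
  18÷3 = 6 each, +1 to first 0
Round 4: Briarlake=28 Greywater=19 Juniper=29 → close Juniper (overflow 16)
  29÷2 = 14 each, +1 to first 1
Round 5: Briarlake=43 Greywater=33 → close Briarlake (overflow 30)
  43÷1 = 43 each, +1 to first 0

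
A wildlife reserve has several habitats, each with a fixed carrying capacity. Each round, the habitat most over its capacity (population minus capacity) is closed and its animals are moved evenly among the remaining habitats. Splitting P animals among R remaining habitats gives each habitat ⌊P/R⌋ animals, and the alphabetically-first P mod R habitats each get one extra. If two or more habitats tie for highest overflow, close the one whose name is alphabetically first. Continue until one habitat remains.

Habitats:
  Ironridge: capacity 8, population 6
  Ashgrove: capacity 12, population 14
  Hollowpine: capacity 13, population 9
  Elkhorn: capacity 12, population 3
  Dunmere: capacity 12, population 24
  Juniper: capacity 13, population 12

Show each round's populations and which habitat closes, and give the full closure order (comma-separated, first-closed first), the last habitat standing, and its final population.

Closure order: Dunmere, Ashgrove, Ironridge, Juniper, Hollowpine
Last habitat: Elkhorn with 68 animals

Round 1: Ashgrove=14 Dunmere=24 Elkhorn=3 Hollowpine=9 Ironridge=6 Juniper=12 → close Dunmere (overflow 12)
  24÷5 = 4 each, +1 to first 4
Round 2: Ashgrove=19 Elkhorn=8 Hollowpine=14 Ironridge=11 Juniper=16 → close Ashgrove (overflow 7)
  19÷4 = 4 each, +1 to first 3
Round 3: Elkhorn=13 Hollowpine=19 Ironridge=16 Juniper=20 → close Ironridge (overflow 8)
  16÷3 = 5 each, +1 to first 1
Round 4: Elkhorn=19 Hollowpine=24 Juniper=25 → close Juniper (overflow 12)
  25÷2 = 12 each, +1 to first 1
Round 5: Elkhorn=32 Hollowpine=36 → close Hollowpine (overflow 23)
  36÷1 = 36 each, +1 to first 0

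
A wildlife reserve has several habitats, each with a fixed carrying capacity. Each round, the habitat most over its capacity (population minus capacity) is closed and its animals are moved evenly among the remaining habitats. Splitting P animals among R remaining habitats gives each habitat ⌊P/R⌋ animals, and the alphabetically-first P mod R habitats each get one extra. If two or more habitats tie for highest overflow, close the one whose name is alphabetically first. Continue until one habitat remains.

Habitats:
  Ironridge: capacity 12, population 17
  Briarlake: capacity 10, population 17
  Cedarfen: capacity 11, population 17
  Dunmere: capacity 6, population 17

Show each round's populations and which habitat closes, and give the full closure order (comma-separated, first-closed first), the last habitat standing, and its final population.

Round 1: Briarlake=17 Cedarfen=17 Dunmere=17 Ironridge=17 → close Dunmere (overflow 11)
  17÷3 = 5 each, +1 to first 2
Round 2: Briarlake=23 Cedarfen=23 Ironridge=22 → close Briarlake (overflow 13)
  23÷2 = 11 each, +1 to first 1
Round 3: Cedarfen=35 Ironridge=33 → close Cedarfen (overflow 24)
  35÷1 = 35 each, +1 to first 0

Closure order: Dunmere, Briarlake, Cedarfen
Last habitat: Ironridge with 68 animals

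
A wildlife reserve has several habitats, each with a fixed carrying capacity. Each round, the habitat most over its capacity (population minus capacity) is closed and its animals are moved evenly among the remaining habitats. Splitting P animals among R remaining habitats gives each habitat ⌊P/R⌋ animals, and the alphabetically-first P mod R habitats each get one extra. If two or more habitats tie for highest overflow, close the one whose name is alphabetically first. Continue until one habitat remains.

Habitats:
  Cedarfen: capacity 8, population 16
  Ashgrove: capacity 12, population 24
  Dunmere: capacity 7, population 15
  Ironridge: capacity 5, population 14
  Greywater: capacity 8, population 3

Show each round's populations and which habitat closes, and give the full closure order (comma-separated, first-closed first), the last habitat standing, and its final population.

Round 1: Ashgrove=24 Cedarfen=16 Dunmere=15 Greywater=3 Ironridge=14 → close Ashgrove (overflow 12)
  24÷4 = 6 each, +1 to first 0
Round 2: Cedarfen=22 Dunmere=21 Greywater=9 Ironridge=20 → close Ironridge (overflow 15)
  20÷3 = 6 each, +1 to first 2
Round 3: Cedarfen=29 Dunmere=28 Greywater=15 → close Cedarfen (overflow 21)
  29÷2 = 14 each, +1 to first 1
Round 4: Dunmere=43 Greywater=29 → close Dunmere (overflow 36)
  43÷1 = 43 each, +1 to first 0

Closure order: Ashgrove, Ironridge, Cedarfen, Dunmere
Last habitat: Greywater with 72 animals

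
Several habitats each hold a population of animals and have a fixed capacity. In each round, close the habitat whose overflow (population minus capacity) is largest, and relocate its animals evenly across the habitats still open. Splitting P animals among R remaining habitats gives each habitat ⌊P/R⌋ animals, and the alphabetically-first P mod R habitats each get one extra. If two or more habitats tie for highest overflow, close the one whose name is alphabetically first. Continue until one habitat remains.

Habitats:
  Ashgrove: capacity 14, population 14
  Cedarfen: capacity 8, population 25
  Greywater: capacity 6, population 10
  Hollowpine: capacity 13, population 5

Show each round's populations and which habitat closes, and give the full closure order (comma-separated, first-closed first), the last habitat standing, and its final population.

Closure order: Cedarfen, Greywater, Ashgrove
Last habitat: Hollowpine with 54 animals

Round 1: Ashgrove=14 Cedarfen=25 Greywater=10 Hollowpine=5 → close Cedarfen (overflow 17)
  25÷3 = 8 each, +1 to first 1
Round 2: Ashgrove=23 Greywater=18 Hollowpine=13 → close Greywater (overflow 12)
  18÷2 = 9 each, +1 to first 0
Round 3: Ashgrove=32 Hollowpine=22 → close Ashgrove (overflow 18)
  32÷1 = 32 each, +1 to first 0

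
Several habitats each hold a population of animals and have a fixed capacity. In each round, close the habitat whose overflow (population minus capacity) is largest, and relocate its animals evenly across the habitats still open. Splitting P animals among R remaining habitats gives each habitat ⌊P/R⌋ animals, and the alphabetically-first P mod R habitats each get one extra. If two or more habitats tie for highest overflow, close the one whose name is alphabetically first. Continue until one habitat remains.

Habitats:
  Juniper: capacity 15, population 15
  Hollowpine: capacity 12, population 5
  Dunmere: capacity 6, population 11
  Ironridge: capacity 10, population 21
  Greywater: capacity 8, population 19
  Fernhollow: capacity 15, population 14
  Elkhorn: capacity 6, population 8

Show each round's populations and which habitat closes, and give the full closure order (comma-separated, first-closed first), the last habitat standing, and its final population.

Closure order: Greywater, Ironridge, Dunmere, Elkhorn, Fernhollow, Juniper
Last habitat: Hollowpine with 93 animals

Round 1: Dunmere=11 Elkhorn=8 Fernhollow=14 Greywater=19 Hollowpine=5 Ironridge=21 Juniper=15 → close Greywater (overflow 11)
  19÷6 = 3 each, +1 to first 1
Round 2: Dunmere=15 Elkhorn=11 Fernhollow=17 Hollowpine=8 Ironridge=24 Juniper=18 → close Ironridge (overflow 14)
  24÷5 = 4 each, +1 to first 4
Round 3: Dunmere=20 Elkhorn=16 Fernhollow=22 Hollowpine=13 Juniper=22 → close Dunmere (overflow 14)
  20÷4 = 5 each, +1 to first 0
Round 4: Elkhorn=21 Fernhollow=27 Hollowpine=18 Juniper=27 → close Elkhorn (overflow 15)
  21÷3 = 7 each, +1 to first 0
Round 5: Fernhollow=34 Hollowpine=25 Juniper=34 → close Fernhollow (overflow 19)
  34÷2 = 17 each, +1 to first 0
Round 6: Hollowpine=42 Juniper=51 → close Juniper (overflow 36)
  51÷1 = 51 each, +1 to first 0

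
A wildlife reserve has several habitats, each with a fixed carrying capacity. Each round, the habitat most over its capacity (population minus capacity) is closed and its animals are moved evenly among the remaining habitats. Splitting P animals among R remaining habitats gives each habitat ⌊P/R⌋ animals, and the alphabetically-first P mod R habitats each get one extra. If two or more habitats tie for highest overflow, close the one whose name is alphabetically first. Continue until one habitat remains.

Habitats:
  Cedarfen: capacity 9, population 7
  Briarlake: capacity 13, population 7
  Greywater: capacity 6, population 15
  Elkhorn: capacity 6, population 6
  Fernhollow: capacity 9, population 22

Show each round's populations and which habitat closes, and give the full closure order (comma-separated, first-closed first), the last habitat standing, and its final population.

Closure order: Fernhollow, Greywater, Cedarfen, Elkhorn
Last habitat: Briarlake with 57 animals

Round 1: Briarlake=7 Cedarfen=7 Elkhorn=6 Fernhollow=22 Greywater=15 → close Fernhollow (overflow 13)
  22÷4 = 5 each, +1 to first 2
Round 2: Briarlake=13 Cedarfen=13 Elkhorn=11 Greywater=20 → close Greywater (overflow 14)
  20÷3 = 6 each, +1 to first 2
Round 3: Briarlake=20 Cedarfen=20 Elkhorn=17 → close Cedarfen (overflow 11)
  20÷2 = 10 each, +1 to first 0
Round 4: Briarlake=30 Elkhorn=27 → close Elkhorn (overflow 21)
  27÷1 = 27 each, +1 to first 0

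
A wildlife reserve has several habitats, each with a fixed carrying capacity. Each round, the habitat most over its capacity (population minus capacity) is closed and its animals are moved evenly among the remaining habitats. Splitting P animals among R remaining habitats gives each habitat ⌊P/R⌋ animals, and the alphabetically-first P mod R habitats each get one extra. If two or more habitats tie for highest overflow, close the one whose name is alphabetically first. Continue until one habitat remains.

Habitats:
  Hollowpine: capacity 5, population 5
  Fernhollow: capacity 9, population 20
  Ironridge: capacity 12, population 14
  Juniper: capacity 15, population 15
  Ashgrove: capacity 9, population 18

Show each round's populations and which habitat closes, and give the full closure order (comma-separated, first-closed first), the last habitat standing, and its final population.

Closure order: Fernhollow, Ashgrove, Ironridge, Hollowpine
Last habitat: Juniper with 72 animals

Round 1: Ashgrove=18 Fernhollow=20 Hollowpine=5 Ironridge=14 Juniper=15 → close Fernhollow (overflow 11)
  20÷4 = 5 each, +1 to first 0
Round 2: Ashgrove=23 Hollowpine=10 Ironridge=19 Juniper=20 → close Ashgrove (overflow 14)
  23÷3 = 7 each, +1 to first 2
Round 3: Hollowpine=18 Ironridge=27 Juniper=27 → close Ironridge (overflow 15)
  27÷2 = 13 each, +1 to first 1
Round 4: Hollowpine=32 Juniper=40 → close Hollowpine (overflow 27)
  32÷1 = 32 each, +1 to first 0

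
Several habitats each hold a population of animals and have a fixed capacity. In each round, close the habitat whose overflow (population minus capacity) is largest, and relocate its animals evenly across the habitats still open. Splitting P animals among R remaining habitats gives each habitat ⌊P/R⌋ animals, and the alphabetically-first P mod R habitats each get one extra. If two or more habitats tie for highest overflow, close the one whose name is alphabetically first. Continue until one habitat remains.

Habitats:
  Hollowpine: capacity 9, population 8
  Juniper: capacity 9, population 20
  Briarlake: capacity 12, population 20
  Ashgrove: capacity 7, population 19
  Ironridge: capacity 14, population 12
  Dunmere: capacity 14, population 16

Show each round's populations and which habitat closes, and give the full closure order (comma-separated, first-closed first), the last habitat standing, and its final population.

Closure order: Ashgrove, Juniper, Briarlake, Dunmere, Hollowpine
Last habitat: Ironridge with 95 animals

Round 1: Ashgrove=19 Briarlake=20 Dunmere=16 Hollowpine=8 Ironridge=12 Juniper=20 → close Ashgrove (overflow 12)
  19÷5 = 3 each, +1 to first 4
Round 2: Briarlake=24 Dunmere=20 Hollowpine=12 Ironridge=16 Juniper=23 → close Juniper (overflow 14)
  23÷4 = 5 each, +1 to first 3
Round 3: Briarlake=30 Dunmere=26 Hollowpine=18 Ironridge=21 → close Briarlake (overflow 18)
  30÷3 = 10 each, +1 to first 0
Round 4: Dunmere=36 Hollowpine=28 Ironridge=31 → close Dunmere (overflow 22)
  36÷2 = 18 each, +1 to first 0
Round 5: Hollowpine=46 Ironridge=49 → close Hollowpine (overflow 37)
  46÷1 = 46 each, +1 to first 0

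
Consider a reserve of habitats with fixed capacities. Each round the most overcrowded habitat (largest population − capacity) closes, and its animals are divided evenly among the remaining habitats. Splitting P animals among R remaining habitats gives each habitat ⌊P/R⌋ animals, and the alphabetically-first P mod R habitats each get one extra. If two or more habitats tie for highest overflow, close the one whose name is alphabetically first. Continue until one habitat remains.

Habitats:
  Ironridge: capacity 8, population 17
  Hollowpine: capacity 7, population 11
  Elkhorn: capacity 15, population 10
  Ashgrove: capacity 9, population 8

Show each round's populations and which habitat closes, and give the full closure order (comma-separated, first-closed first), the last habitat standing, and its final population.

Closure order: Ironridge, Hollowpine, Ashgrove
Last habitat: Elkhorn with 46 animals

Round 1: Ashgrove=8 Elkhorn=10 Hollowpine=11 Ironridge=17 → close Ironridge (overflow 9)
  17÷3 = 5 each, +1 to first 2
Round 2: Ashgrove=14 Elkhorn=16 Hollowpine=16 → close Hollowpine (overflow 9)
  16÷2 = 8 each, +1 to first 0
Round 3: Ashgrove=22 Elkhorn=24 → close Ashgrove (overflow 13)
  22÷1 = 22 each, +1 to first 0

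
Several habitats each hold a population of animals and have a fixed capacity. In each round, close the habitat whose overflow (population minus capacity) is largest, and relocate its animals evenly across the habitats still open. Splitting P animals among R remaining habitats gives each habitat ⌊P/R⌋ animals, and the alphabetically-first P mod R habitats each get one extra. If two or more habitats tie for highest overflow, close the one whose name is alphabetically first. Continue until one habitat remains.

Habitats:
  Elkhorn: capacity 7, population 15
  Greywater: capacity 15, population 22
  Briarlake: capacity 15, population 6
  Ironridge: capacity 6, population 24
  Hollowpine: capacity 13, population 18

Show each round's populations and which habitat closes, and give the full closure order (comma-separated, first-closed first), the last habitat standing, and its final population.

Round 1: Briarlake=6 Elkhorn=15 Greywater=22 Hollowpine=18 Ironridge=24 → close Ironridge (overflow 18)
  24÷4 = 6 each, +1 to first 0
Round 2: Briarlake=12 Elkhorn=21 Greywater=28 Hollowpine=24 → close Elkhorn (overflow 14)
  21÷3 = 7 each, +1 to first 0
Round 3: Briarlake=19 Greywater=35 Hollowpine=31 → close Greywater (overflow 20)
  35÷2 = 17 each, +1 to first 1
Round 4: Briarlake=37 Hollowpine=48 → close Hollowpine (overflow 35)
  48÷1 = 48 each, +1 to first 0

Closure order: Ironridge, Elkhorn, Greywater, Hollowpine
Last habitat: Briarlake with 85 animals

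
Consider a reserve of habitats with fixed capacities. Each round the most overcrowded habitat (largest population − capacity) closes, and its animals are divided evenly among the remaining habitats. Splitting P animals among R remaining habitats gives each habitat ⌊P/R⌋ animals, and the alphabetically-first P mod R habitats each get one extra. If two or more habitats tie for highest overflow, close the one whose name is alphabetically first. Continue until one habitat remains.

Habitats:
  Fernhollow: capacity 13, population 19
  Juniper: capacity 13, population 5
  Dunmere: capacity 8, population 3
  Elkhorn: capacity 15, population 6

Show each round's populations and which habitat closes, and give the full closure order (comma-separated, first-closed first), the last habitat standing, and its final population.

Closure order: Fernhollow, Dunmere, Juniper
Last habitat: Elkhorn with 33 animals

Round 1: Dunmere=3 Elkhorn=6 Fernhollow=19 Juniper=5 → close Fernhollow (overflow 6)
  19÷3 = 6 each, +1 to first 1
Round 2: Dunmere=10 Elkhorn=12 Juniper=11 → close Dunmere (overflow 2)
  10÷2 = 5 each, +1 to first 0
Round 3: Elkhorn=17 Juniper=16 → close Juniper (overflow 3)
  16÷1 = 16 each, +1 to first 0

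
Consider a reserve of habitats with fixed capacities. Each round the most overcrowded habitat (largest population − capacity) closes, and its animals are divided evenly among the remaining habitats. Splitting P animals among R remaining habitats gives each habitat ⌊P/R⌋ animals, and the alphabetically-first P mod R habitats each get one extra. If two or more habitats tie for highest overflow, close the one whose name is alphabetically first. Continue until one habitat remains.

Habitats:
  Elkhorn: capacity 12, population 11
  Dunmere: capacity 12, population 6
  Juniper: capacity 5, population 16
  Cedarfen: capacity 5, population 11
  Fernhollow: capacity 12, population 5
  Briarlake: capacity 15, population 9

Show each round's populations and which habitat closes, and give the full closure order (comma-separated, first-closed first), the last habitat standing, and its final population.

Round 1: Briarlake=9 Cedarfen=11 Dunmere=6 Elkhorn=11 Fernhollow=5 Juniper=16 → close Juniper (overflow 11)
  16÷5 = 3 each, +1 to first 1
Round 2: Briarlake=13 Cedarfen=14 Dunmere=9 Elkhorn=14 Fernhollow=8 → close Cedarfen (overflow 9)
  14÷4 = 3 each, +1 to first 2
Round 3: Briarlake=17 Dunmere=13 Elkhorn=17 Fernhollow=11 → close Elkhorn (overflow 5)
  17÷3 = 5 each, +1 to first 2
Round 4: Briarlake=23 Dunmere=19 Fernhollow=16 → close Briarlake (overflow 8)
  23÷2 = 11 each, +1 to first 1
Round 5: Dunmere=31 Fernhollow=27 → close Dunmere (overflow 19)
  31÷1 = 31 each, +1 to first 0

Closure order: Juniper, Cedarfen, Elkhorn, Briarlake, Dunmere
Last habitat: Fernhollow with 58 animals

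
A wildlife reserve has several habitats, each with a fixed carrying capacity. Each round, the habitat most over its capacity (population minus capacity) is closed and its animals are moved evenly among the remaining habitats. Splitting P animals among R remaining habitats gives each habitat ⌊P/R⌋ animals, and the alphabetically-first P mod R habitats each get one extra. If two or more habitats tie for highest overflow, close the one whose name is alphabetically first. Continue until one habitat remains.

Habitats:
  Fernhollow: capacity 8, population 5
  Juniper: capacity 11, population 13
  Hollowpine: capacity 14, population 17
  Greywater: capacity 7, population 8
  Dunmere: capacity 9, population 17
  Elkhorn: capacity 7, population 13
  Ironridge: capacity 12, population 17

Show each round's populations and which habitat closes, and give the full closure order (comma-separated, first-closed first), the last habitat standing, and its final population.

Round 1: Dunmere=17 Elkhorn=13 Fernhollow=5 Greywater=8 Hollowpine=17 Ironridge=17 Juniper=13 → close Dunmere (overflow 8)
  17÷6 = 2 each, +1 to first 5
Round 2: Elkhorn=16 Fernhollow=8 Greywater=11 Hollowpine=20 Ironridge=20 Juniper=15 → close Elkhorn (overflow 9)
  16÷5 = 3 each, +1 to first 1
Round 3: Fernhollow=12 Greywater=14 Hollowpine=23 Ironridge=23 Juniper=18 → close Ironridge (overflow 11)
  23÷4 = 5 each, +1 to first 3
Round 4: Fernhollow=18 Greywater=20 Hollowpine=29 Juniper=23 → close Hollowpine (overflow 15)
  29÷3 = 9 each, +1 to first 2
Round 5: Fernhollow=28 Greywater=30 Juniper=32 → close Greywater (overflow 23)
  30÷2 = 15 each, +1 to first 0
Round 6: Fernhollow=43 Juniper=47 → close Juniper (overflow 36)
  47÷1 = 47 each, +1 to first 0

Closure order: Dunmere, Elkhorn, Ironridge, Hollowpine, Greywater, Juniper
Last habitat: Fernhollow with 90 animals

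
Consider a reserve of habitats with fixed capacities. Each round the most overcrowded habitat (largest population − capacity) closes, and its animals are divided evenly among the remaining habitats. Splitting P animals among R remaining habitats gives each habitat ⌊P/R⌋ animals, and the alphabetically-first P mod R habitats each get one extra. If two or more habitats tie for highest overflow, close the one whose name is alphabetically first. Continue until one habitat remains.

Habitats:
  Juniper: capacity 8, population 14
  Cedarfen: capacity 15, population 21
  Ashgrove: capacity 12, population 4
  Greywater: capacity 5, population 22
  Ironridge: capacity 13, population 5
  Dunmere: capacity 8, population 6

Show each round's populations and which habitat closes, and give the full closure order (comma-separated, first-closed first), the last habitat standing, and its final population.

Closure order: Greywater, Cedarfen, Juniper, Dunmere, Ashgrove
Last habitat: Ironridge with 72 animals

Round 1: Ashgrove=4 Cedarfen=21 Dunmere=6 Greywater=22 Ironridge=5 Juniper=14 → close Greywater (overflow 17)
  22÷5 = 4 each, +1 to first 2
Round 2: Ashgrove=9 Cedarfen=26 Dunmere=10 Ironridge=9 Juniper=18 → close Cedarfen (overflow 11)
  26÷4 = 6 each, +1 to first 2
Round 3: Ashgrove=16 Dunmere=17 Ironridge=15 Juniper=24 → close Juniper (overflow 16)
  24÷3 = 8 each, +1 to first 0
Round 4: Ashgrove=24 Dunmere=25 Ironridge=23 → close Dunmere (overflow 17)
  25÷2 = 12 each, +1 to first 1
Round 5: Ashgrove=37 Ironridge=35 → close Ashgrove (overflow 25)
  37÷1 = 37 each, +1 to first 0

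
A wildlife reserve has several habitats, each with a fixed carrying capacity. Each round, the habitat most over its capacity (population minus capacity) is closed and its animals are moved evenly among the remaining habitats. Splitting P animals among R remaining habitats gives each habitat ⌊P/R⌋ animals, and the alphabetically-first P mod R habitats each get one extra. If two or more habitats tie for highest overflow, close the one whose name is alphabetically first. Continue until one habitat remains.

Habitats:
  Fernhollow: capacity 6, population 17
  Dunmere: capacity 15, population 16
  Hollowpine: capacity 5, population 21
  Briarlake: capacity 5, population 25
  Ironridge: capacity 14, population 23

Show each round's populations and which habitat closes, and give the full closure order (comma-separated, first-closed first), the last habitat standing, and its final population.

Round 1: Briarlake=25 Dunmere=16 Fernhollow=17 Hollowpine=21 Ironridge=23 → close Briarlake (overflow 20)
  25÷4 = 6 each, +1 to first 1
Round 2: Dunmere=23 Fernhollow=23 Hollowpine=27 Ironridge=29 → close Hollowpine (overflow 22)
  27÷3 = 9 each, +1 to first 0
Round 3: Dunmere=32 Fernhollow=32 Ironridge=38 → close Fernhollow (overflow 26)
  32÷2 = 16 each, +1 to first 0
Round 4: Dunmere=48 Ironridge=54 → close Ironridge (overflow 40)
  54÷1 = 54 each, +1 to first 0

Closure order: Briarlake, Hollowpine, Fernhollow, Ironridge
Last habitat: Dunmere with 102 animals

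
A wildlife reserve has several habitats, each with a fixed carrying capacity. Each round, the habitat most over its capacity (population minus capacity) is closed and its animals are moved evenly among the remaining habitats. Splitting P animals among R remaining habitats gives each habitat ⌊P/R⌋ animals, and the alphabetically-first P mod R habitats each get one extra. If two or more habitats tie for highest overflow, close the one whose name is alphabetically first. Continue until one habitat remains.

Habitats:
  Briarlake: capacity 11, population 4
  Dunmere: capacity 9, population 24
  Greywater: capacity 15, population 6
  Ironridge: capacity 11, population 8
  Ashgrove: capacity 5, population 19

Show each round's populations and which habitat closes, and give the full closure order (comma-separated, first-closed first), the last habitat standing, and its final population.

Closure order: Dunmere, Ashgrove, Ironridge, Briarlake
Last habitat: Greywater with 61 animals

Round 1: Ashgrove=19 Briarlake=4 Dunmere=24 Greywater=6 Ironridge=8 → close Dunmere (overflow 15)
  24÷4 = 6 each, +1 to first 0
Round 2: Ashgrove=25 Briarlake=10 Greywater=12 Ironridge=14 → close Ashgrove (overflow 20)
  25÷3 = 8 each, +1 to first 1
Round 3: Briarlake=19 Greywater=20 Ironridge=22 → close Ironridge (overflow 11)
  22÷2 = 11 each, +1 to first 0
Round 4: Briarlake=30 Greywater=31 → close Briarlake (overflow 19)
  30÷1 = 30 each, +1 to first 0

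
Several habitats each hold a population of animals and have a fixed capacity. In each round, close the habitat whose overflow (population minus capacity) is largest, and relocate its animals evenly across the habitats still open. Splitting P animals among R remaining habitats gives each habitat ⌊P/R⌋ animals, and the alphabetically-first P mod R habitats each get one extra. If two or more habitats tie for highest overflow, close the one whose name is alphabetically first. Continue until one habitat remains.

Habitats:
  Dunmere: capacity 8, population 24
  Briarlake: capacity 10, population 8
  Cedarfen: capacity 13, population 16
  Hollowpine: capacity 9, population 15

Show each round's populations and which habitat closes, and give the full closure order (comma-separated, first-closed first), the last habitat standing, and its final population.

Round 1: Briarlake=8 Cedarfen=16 Dunmere=24 Hollowpine=15 → close Dunmere (overflow 16)
  24÷3 = 8 each, +1 to first 0
Round 2: Briarlake=16 Cedarfen=24 Hollowpine=23 → close Hollowpine (overflow 14)
  23÷2 = 11 each, +1 to first 1
Round 3: Briarlake=28 Cedarfen=35 → close Cedarfen (overflow 22)
  35÷1 = 35 each, +1 to first 0

Closure order: Dunmere, Hollowpine, Cedarfen
Last habitat: Briarlake with 63 animals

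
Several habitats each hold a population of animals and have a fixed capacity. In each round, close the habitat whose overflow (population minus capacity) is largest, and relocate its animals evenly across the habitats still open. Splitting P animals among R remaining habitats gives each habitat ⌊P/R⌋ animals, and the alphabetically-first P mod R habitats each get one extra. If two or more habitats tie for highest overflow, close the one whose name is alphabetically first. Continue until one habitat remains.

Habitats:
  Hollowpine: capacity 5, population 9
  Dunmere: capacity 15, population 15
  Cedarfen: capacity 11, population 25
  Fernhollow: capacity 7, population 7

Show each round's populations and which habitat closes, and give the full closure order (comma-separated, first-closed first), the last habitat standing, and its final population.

Round 1: Cedarfen=25 Dunmere=15 Fernhollow=7 Hollowpine=9 → close Cedarfen (overflow 14)
  25÷3 = 8 each, +1 to first 1
Round 2: Dunmere=24 Fernhollow=15 Hollowpine=17 → close Hollowpine (overflow 12)
  17÷2 = 8 each, +1 to first 1
Round 3: Dunmere=33 Fernhollow=23 → close Dunmere (overflow 18)
  33÷1 = 33 each, +1 to first 0

Closure order: Cedarfen, Hollowpine, Dunmere
Last habitat: Fernhollow with 56 animals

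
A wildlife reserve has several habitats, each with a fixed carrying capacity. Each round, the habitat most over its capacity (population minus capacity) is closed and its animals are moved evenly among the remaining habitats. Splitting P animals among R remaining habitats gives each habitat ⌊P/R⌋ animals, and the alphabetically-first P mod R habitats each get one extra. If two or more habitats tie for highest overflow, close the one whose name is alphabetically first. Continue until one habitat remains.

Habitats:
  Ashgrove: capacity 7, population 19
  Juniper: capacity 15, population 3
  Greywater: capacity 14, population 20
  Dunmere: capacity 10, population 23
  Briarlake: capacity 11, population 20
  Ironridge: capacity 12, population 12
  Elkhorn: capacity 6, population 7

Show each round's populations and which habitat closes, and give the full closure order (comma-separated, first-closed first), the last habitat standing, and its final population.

Round 1: Ashgrove=19 Briarlake=20 Dunmere=23 Elkhorn=7 Greywater=20 Ironridge=12 Juniper=3 → close Dunmere (overflow 13)
  23÷6 = 3 each, +1 to first 5
Round 2: Ashgrove=23 Briarlake=24 Elkhorn=11 Greywater=24 Ironridge=16 Juniper=6 → close Ashgrove (overflow 16)
  23÷5 = 4 each, +1 to first 3
Round 3: Briarlake=29 Elkhorn=16 Greywater=29 Ironridge=20 Juniper=10 → close Briarlake (overflow 18)
  29÷4 = 7 each, +1 to first 1
Round 4: Elkhorn=24 Greywater=36 Ironridge=27 Juniper=17 → close Greywater (overflow 22)
  36÷3 = 12 each, +1 to first 0
Round 5: Elkhorn=36 Ironridge=39 Juniper=29 → close Elkhorn (overflow 30)
  36÷2 = 18 each, +1 to first 0
Round 6: Ironridge=57 Juniper=47 → close Ironridge (overflow 45)
  57÷1 = 57 each, +1 to first 0

Closure order: Dunmere, Ashgrove, Briarlake, Greywater, Elkhorn, Ironridge
Last habitat: Juniper with 104 animals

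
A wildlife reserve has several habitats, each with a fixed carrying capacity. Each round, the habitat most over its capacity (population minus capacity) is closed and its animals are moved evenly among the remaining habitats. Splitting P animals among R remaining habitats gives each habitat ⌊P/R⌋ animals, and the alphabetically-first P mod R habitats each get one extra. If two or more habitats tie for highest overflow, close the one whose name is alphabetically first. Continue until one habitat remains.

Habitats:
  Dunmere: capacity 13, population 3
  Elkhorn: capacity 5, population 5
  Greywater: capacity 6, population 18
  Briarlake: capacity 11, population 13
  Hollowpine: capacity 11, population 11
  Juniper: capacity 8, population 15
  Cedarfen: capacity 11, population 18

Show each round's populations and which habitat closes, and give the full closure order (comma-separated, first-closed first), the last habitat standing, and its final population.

Closure order: Greywater, Cedarfen, Juniper, Briarlake, Elkhorn, Hollowpine
Last habitat: Dunmere with 83 animals

Round 1: Briarlake=13 Cedarfen=18 Dunmere=3 Elkhorn=5 Greywater=18 Hollowpine=11 Juniper=15 → close Greywater (overflow 12)
  18÷6 = 3 each, +1 to first 0
Round 2: Briarlake=16 Cedarfen=21 Dunmere=6 Elkhorn=8 Hollowpine=14 Juniper=18 → close Cedarfen (overflow 10)
  21÷5 = 4 each, +1 to first 1
Round 3: Briarlake=21 Dunmere=10 Elkhorn=12 Hollowpine=18 Juniper=22 → close Juniper (overflow 14)
  22÷4 = 5 each, +1 to first 2
Round 4: Briarlake=27 Dunmere=16 Elkhorn=17 Hollowpine=23 → close Briarlake (overflow 16)
  27÷3 = 9 each, +1 to first 0
Round 5: Dunmere=25 Elkhorn=26 Hollowpine=32 → close Elkhorn (overflow 21)
  26÷2 = 13 each, +1 to first 0
Round 6: Dunmere=38 Hollowpine=45 → close Hollowpine (overflow 34)
  45÷1 = 45 each, +1 to first 0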